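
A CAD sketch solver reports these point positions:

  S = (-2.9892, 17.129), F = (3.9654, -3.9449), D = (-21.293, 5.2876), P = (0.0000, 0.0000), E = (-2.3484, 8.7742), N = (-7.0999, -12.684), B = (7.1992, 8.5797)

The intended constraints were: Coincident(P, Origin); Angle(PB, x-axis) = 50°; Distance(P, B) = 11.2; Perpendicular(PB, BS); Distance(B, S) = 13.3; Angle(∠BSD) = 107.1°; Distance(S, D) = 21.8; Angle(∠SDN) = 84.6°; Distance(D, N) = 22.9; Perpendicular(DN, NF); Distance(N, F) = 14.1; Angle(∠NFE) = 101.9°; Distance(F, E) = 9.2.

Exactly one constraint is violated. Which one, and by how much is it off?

Distance(F, E) = 9.2 — off by 5.00.

P = (0.00, 0.00) ✓; PB at 50.00° ✓; |PB| = 11.20 ✓; ∠(PB, BS) = 90.00° ✓; |BS| = 13.30 ✓; ∠BSD = 107.1° ✓; |SD| = 21.80 ✓; ∠SDN = 84.60° ✓; |DN| = 22.90 ✓; ∠(DN, NF) = 90.00° ✓; |NF| = 14.10 ✓; ∠NFE = 101.9° ✓; |FE| = 14.20 ✗.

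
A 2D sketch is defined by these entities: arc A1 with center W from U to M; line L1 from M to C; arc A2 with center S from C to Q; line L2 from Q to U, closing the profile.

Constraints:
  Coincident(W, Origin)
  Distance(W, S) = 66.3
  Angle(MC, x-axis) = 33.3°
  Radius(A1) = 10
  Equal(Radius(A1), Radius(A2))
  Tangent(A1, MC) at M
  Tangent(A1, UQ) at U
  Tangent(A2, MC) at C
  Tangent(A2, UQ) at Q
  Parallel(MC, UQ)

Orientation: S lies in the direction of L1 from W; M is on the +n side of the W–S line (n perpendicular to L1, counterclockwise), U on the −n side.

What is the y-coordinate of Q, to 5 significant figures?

28.042

Tangency of A1 to both parallel lines with radius 10.0 puts M and U at W ± 10.0·n: M = (-5.4902, 8.3581), U = (5.4902, -8.3581). Equal radii place C and Q the same way about S: C = S + 10.0·n = (49.924, 44.758), Q = S − 10.0·n = (60.904, 28.042). So Q.y = 28.042.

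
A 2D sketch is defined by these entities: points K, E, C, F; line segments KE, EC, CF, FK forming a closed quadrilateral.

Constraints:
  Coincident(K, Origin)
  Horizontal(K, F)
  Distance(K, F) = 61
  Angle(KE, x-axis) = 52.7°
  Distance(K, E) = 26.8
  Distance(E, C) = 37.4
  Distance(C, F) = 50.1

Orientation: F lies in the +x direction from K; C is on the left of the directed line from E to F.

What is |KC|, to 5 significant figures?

63.987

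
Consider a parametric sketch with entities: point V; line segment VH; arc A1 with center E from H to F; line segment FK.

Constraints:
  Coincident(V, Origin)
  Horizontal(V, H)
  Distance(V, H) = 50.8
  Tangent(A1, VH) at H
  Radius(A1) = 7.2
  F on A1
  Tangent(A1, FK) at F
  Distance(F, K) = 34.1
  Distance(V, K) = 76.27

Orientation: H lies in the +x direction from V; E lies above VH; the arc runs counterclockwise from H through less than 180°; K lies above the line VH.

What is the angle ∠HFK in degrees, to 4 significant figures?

141.7°

V is at the origin; VH is horizontal with |VH| = 50.8 and H on the +x side, so H = (50.80, 0.000). The tangent condition forces EH to be normal to VH, so E = H + (0, 7.2) = (50.80, 7.200). Since EF ⟂ FK (tangency), |EK| = √(7.2² + 34.1²) = 34.85 regardless of where F sits on A1. So K lies on both circle(V, 76.27) and circle(E, 34.85); the above-VH intersection is K = (65.73, 38.69). F is the foot of the tangent from K: F = (57.80, 5.527).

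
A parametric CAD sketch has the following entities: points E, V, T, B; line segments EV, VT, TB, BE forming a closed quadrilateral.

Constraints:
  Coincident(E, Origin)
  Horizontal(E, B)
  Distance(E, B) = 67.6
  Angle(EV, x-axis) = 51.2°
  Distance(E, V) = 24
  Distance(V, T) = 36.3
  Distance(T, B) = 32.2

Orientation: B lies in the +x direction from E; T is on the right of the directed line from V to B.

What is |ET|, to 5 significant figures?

38.415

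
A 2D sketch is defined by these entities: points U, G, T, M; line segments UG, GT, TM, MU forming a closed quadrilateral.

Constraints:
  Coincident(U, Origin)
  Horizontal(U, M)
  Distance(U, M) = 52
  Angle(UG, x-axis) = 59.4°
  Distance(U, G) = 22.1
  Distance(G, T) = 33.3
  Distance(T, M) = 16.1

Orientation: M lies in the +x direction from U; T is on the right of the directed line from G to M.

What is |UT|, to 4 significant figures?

36.32

Checks: |GT| = 33.30 ✓; |TM| = 16.10 ✓.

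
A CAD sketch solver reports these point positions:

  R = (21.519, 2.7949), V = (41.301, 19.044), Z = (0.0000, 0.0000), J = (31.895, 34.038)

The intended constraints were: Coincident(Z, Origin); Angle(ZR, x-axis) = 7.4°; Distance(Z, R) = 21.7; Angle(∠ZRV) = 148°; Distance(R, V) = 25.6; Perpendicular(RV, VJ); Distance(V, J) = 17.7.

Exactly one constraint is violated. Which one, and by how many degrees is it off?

Perpendicular(RV, VJ) — off by 7.30°.

Z = (0.00, 0.00) ✓; ZR at 7.400° ✓; |ZR| = 21.70 ✓; ∠ZRV = 148.0° ✓; |RV| = 25.60 ✓; ∠(RV, VJ) = 82.70° ✗; |VJ| = 17.70 ✓.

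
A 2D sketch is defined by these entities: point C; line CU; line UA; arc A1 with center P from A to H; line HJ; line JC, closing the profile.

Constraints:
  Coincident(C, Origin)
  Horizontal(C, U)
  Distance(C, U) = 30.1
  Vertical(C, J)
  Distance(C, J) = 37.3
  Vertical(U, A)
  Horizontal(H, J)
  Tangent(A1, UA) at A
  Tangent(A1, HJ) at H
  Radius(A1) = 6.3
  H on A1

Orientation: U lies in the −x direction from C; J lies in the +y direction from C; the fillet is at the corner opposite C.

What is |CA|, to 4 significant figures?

43.21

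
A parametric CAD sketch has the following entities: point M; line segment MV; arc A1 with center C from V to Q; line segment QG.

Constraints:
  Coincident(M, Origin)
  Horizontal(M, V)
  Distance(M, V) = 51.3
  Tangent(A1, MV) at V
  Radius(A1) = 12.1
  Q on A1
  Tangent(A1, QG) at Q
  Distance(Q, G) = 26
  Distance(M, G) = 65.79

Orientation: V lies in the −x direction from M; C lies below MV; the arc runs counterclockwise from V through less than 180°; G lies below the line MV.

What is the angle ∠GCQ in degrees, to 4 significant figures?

65.04°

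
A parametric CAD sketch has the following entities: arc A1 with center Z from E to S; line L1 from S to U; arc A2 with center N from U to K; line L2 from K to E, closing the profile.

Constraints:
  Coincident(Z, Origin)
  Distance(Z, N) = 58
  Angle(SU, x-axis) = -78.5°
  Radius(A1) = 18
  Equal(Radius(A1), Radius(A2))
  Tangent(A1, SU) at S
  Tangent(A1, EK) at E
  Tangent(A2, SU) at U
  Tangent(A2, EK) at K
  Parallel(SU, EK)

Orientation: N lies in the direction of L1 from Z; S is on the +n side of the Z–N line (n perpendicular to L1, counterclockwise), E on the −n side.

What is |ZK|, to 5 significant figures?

60.729

Tangency of A1 to both parallel lines with radius 18.0 puts S and E at Z ± 18.0·n: S = (17.639, 3.5886), E = (-17.639, -3.5886). Equal radii place U and K the same way about N: U = N + 18.0·n = (29.202, -53.247), K = N − 18.0·n = (-6.0753, -60.424). Then |ZK| = |K − Z| = 60.729.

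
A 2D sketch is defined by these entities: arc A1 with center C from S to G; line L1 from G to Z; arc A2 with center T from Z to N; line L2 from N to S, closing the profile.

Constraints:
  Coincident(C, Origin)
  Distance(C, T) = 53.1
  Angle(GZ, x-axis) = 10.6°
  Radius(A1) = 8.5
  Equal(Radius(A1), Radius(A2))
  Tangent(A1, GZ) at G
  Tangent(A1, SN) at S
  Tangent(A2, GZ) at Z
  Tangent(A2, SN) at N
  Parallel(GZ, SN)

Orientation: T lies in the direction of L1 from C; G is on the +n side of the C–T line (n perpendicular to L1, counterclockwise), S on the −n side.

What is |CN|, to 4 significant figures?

53.78

The slot axis is L1's direction at 10.6°, so u = (cos 10.6°, sin 10.6°) = (0.9829, 0.1840) and n = (−sin 10.6°, cos 10.6°) = (-0.1840, 0.9829). C is at the origin and T lies 53.1 along u from C, so T = 53.1·u = (52.19, 9.768). Tangency of A1 to both parallel lines with radius 8.5 puts G and S at C ± 8.5·n: G = (-1.564, 8.355), S = (1.564, -8.355). Equal radii place Z and N the same way about T: Z = T + 8.5·n = (50.63, 18.12), N = T − 8.5·n = (53.76, 1.413). Then |CN| = |N − C| = 53.78.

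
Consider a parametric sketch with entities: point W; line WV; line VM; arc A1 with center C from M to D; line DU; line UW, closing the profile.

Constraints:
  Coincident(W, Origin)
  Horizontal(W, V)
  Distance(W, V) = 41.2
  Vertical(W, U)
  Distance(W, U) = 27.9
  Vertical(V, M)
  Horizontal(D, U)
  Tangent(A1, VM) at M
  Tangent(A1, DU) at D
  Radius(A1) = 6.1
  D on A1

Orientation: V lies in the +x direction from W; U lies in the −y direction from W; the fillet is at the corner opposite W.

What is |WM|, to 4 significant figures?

46.61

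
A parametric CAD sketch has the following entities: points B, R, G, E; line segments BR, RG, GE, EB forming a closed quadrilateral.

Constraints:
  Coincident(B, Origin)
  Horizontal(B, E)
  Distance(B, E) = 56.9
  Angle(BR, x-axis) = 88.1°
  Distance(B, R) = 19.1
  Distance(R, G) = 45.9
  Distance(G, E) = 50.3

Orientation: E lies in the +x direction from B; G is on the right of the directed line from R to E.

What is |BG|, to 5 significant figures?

28.337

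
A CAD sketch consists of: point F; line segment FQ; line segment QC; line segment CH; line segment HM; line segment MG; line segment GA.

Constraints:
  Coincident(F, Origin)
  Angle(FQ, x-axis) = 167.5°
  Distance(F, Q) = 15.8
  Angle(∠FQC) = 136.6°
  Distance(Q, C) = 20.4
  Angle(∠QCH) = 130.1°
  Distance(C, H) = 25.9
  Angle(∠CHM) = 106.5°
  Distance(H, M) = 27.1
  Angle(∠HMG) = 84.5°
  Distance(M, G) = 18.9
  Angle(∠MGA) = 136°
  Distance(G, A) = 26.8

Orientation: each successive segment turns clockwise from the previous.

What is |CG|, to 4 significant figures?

33.20

F is at the origin; FQ runs at 167.5° with length 15.8, so Q = (-15.43, 3.420). ∠FQC = 136.6° gives QC at 124.1° from the x-axis; with |QC| = 20.4, C = (-26.86, 20.31). ∠QCH = 130.1° gives CH at 74.20° from the x-axis; with |CH| = 25.9, H = (-19.81, 45.23). ∠CHM = 106.5° gives HM at 0.7000° from the x-axis; with |HM| = 27.1, M = (7.288, 45.56). ∠HMG = 84.5° gives MG at -94.80° from the x-axis; with |MG| = 18.9, G = (5.706, 26.73). Then |CG| = |G − C| = 33.20.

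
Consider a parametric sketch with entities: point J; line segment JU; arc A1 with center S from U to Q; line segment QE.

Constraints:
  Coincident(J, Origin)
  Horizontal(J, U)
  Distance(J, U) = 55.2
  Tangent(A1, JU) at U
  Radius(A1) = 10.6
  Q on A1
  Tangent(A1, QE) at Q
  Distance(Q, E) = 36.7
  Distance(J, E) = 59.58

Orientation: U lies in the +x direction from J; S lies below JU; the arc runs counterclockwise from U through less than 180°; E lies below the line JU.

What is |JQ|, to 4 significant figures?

45.61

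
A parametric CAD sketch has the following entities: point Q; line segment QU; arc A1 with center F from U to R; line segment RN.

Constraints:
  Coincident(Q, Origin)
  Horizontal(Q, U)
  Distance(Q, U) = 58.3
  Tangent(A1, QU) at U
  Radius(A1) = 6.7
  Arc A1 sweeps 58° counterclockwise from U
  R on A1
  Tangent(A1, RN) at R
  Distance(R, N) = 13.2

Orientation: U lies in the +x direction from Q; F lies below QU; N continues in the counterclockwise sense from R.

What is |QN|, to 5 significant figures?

47.825

Q is at the origin; QU is horizontal with |QU| = 58.3 and U on the +x side, so U = (58.300, 0.0000). Since A1 is tangent to QU there, FU ⟂ QU, so F = U + (0, -6.7) = (58.300, -6.7000). On A1, U sits at bearing 90° from F; a 58° counterclockwise sweep puts R at bearing 148°, so R = F + 6.7·(cos 148°, sin 148°) = (52.618, -3.1495). Tangency of A1 to RN means the radius FR is perpendicular to RN, so RN runs along (−sin 148°, cos 148°); with |RN| = 13.2, N = (45.623, -14.344). Then |QN| = |N − Q| = 47.825.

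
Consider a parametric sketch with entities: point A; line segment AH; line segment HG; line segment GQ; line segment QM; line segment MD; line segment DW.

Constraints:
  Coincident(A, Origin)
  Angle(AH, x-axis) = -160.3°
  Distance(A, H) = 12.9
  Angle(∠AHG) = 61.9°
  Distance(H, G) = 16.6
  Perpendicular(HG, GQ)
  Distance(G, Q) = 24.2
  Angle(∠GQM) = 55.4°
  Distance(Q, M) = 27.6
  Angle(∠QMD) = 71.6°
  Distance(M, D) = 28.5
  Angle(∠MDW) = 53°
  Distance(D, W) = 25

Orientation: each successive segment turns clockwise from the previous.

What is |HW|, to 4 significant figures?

23.35

∠QMD = 71.6° gives MD at 118.6° from the x-axis; with |MD| = 28.5, D = (-18.25, 13.38). ∠MDW = 53.0° gives DW at -8.400° from the x-axis; with |DW| = 25.0, W = (6.486, 9.723). Then |HW| = |W − H| = 23.35.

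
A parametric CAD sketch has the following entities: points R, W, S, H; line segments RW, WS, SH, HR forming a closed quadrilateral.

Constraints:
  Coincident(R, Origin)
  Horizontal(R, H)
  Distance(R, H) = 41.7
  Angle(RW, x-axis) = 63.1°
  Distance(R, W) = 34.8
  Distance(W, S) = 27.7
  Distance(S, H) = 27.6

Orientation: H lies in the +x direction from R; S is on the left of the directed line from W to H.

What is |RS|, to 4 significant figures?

51.26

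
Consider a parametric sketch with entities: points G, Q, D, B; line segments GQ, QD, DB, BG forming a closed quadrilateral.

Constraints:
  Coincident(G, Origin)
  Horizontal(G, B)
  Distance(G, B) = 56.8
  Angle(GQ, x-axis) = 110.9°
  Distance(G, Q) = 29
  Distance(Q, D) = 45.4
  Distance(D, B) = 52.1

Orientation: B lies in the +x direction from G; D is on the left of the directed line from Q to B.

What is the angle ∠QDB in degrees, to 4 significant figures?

95.66°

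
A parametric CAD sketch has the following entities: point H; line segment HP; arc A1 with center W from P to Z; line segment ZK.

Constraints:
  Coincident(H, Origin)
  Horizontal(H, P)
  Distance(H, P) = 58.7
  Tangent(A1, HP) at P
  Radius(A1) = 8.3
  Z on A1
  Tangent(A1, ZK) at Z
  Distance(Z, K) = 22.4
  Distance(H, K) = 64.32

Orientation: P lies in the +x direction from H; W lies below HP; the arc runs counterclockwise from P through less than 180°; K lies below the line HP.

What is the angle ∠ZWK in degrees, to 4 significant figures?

69.67°

H is at the origin; H and P share the same y with |HP| = 58.7 and P on the +x side, so P = (58.70, 0.000). Tangency of A1 to HP means the radius WP is perpendicular to HP, so W = P + (0, -8.3) = (58.70, -8.300). Since WZ ⟂ ZK (tangency), |WK| = √(8.3² + 22.4²) = 23.89 regardless of where Z sits on A1. So K lies on both circle(H, 64.32) and circle(W, 23.89); the below-HP intersection is K = (55.79, -32.01). Z is the foot of the tangent from K: Z = (50.62, -10.21).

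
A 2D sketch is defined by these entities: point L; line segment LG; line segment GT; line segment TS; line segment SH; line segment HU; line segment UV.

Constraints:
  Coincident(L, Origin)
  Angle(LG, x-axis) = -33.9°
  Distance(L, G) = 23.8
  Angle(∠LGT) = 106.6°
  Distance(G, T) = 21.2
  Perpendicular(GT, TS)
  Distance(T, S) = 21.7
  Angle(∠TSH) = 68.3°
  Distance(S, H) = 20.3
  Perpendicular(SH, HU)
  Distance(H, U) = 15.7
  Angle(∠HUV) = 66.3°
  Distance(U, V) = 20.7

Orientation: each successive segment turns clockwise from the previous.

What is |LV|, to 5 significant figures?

30.668

L is at the origin; LG runs at -33.9° with length 23.8, so G = (19.754, -13.274). ∠LGT = 106.6° gives GT at -107.30° from the x-axis; with |GT| = 21.2, T = (13.450, -33.515). GT ⟂ TS, so TS runs at 162.70°; with |TS| = 21.7, S = (-7.2684, -27.062). ∠TSH = 68.3° gives SH at 51.000° from the x-axis; with |SH| = 20.3, H = (5.5068, -11.286). SH ⟂ HU, so HU runs at -39.000°; with |HU| = 15.7, U = (17.708, -21.166). ∠HUV = 66.3° gives UV at -152.70° from the x-axis; with |UV| = 20.7, V = (-0.68635, -30.661). Then |LV| = |V − L| = 30.668.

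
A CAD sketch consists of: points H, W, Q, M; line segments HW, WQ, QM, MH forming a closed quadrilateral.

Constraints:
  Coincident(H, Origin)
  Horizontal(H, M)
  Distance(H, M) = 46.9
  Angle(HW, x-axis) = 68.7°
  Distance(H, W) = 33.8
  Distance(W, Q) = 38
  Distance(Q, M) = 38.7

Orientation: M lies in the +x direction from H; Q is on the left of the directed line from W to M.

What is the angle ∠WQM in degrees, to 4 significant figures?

75.20°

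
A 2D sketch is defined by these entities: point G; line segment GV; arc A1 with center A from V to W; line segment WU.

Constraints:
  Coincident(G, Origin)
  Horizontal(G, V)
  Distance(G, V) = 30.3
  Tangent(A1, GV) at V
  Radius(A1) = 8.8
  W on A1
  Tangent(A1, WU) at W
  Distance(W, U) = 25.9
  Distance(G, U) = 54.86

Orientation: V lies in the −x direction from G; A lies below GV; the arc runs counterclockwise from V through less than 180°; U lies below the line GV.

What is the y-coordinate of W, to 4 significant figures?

-6.940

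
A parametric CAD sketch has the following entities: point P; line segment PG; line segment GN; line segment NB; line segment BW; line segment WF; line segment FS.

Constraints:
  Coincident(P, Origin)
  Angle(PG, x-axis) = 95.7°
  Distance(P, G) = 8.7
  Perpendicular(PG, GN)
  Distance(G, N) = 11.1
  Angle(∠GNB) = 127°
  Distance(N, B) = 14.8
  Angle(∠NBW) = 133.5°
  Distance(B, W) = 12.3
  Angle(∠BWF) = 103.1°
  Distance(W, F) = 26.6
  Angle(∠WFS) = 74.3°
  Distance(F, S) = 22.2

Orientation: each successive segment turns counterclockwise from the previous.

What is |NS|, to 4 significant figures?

15.52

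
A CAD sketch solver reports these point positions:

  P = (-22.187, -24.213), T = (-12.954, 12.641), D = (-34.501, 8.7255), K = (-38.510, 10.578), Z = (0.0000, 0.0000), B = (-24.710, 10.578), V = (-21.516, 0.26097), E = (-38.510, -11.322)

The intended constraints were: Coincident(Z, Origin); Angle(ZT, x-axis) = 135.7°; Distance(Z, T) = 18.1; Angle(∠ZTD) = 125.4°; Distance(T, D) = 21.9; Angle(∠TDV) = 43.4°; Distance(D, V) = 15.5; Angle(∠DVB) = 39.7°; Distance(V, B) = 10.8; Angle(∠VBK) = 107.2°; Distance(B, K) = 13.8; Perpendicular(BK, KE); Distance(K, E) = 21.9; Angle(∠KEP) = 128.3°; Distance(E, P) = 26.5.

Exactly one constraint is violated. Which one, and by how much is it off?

Distance(E, P) = 26.5 — off by 5.70.

Z = (0.00, 0.00) ✓; ZT at 135.7° ✓; |ZT| = 18.10 ✓; ∠ZTD = 125.4° ✓; |TD| = 21.90 ✓; ∠TDV = 43.40° ✓; |DV| = 15.50 ✓; ∠DVB = 39.70° ✓; |VB| = 10.80 ✓; ∠VBK = 107.2° ✓; |BK| = 13.80 ✓; ∠(BK, KE) = 90.00° ✓; |KE| = 21.90 ✓; ∠KEP = 128.3° ✓; |EP| = 20.80 ✗.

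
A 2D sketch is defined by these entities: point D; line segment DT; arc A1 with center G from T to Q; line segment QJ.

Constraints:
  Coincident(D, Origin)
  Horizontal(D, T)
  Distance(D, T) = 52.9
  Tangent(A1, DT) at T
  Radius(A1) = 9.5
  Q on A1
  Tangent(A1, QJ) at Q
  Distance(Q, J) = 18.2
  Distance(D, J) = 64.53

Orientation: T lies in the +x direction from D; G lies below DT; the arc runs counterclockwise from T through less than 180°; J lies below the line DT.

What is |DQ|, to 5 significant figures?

48.239

Checks: |GQ| = 9.500 ✓; ∠(GQ, QJ) = 90.00° ✓; |QJ| = 18.20 ✓; |DJ| = 64.53 ✓.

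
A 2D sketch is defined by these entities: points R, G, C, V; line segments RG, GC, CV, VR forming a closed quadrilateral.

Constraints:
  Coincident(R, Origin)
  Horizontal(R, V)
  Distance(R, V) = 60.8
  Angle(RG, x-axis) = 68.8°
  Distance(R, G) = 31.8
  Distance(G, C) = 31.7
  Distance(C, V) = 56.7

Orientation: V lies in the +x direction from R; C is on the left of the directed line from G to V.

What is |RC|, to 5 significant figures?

61.698

R is at the origin; R and V share the same y with |RV| = 60.8 and V in +x, so V = (60.8, 0). RG runs at 68.8° with |RG| = 31.8, so G = (11.500, 29.648). C is determined by |GC| = 31.7 and |CV| = 56.7 together: it lies at the intersection of circle(G, 31.7) and circle(V, 56.7). With |GV| = 57.528, the foot of the radical line on GV is 9.5563 from G and the perpendicular offset is √(31.7² − 9.5563²) = 30.225. Taking the left-of-GV solution: C = (35.266, 50.625).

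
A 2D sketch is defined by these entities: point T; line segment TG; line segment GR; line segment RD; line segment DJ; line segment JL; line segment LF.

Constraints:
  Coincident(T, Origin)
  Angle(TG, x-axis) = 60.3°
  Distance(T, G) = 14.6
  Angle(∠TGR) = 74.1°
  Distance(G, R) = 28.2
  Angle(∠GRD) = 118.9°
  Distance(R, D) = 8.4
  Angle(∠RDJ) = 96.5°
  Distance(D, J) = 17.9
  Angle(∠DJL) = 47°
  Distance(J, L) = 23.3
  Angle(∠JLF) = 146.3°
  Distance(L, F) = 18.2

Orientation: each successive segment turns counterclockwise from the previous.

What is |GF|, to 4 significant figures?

37.90

∠DJL = 47.0° gives JL at 83.80° from the x-axis; with |JL| = 23.3, L = (-11.64, 22.85). ∠JLF = 146.3° gives LF at 117.5° from the x-axis; with |LF| = 18.2, F = (-20.04, 38.99). Then |GF| = |F − G| = 37.90.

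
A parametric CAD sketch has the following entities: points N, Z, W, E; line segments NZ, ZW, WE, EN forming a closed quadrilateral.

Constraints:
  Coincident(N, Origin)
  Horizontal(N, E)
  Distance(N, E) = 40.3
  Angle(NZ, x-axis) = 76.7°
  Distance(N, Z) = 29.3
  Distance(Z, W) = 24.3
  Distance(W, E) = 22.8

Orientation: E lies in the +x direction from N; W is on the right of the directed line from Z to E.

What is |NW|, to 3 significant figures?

20.1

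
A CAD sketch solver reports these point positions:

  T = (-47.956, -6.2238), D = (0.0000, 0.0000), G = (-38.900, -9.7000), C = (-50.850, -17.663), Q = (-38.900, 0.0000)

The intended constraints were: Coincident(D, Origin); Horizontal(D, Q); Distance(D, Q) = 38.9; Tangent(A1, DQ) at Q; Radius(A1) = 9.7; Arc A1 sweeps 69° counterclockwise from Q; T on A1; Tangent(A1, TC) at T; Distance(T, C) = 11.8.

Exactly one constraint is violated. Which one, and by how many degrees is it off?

Tangent(A1, TC) at T — off by 6.80°.

D = (0.00, 0.00) ✓; D.y = 0.00, Q.y = 0.00 ✓; |DQ| = 38.90 ✓; ∠(GQ, QD) = 90.00° ✓; |GQ| = 9.700 ✓; bearing(G→T) − bearing(G→Q) = 69.00° ✓; |GT| = 9.700 ✓; ∠(GT, TC) = 83.20° ✗; |TC| = 11.80 ✓.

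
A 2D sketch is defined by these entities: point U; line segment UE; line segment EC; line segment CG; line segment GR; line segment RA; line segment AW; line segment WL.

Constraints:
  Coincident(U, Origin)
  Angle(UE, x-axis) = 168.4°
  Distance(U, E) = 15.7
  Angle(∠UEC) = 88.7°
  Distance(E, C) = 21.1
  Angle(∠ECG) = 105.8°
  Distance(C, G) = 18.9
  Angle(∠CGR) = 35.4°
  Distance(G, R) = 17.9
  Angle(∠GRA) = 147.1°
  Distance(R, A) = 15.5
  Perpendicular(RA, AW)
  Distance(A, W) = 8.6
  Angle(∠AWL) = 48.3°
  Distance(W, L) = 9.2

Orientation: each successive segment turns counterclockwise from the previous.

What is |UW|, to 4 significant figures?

30.26

U is at the origin; UE runs at 168.4° with length 15.7, so E = (-15.38, 3.157). ∠UEC = 88.7° gives EC at -100.3° from the x-axis; with |EC| = 21.1, C = (-19.15, -17.60). ∠ECG = 105.8° gives CG at -26.10° from the x-axis; with |CG| = 18.9, G = (-2.179, -25.92). ∠CGR = 35.4° gives GR at 118.5° from the x-axis; with |GR| = 17.9, R = (-10.72, -10.19). ∠GRA = 147.1° gives RA at 151.4° from the x-axis; with |RA| = 15.5, A = (-24.33, -2.767). RA ⟂ AW, so AW runs at -118.6°; with |AW| = 8.6, W = (-28.45, -10.32). Then |UW| = |W − U| = 30.26.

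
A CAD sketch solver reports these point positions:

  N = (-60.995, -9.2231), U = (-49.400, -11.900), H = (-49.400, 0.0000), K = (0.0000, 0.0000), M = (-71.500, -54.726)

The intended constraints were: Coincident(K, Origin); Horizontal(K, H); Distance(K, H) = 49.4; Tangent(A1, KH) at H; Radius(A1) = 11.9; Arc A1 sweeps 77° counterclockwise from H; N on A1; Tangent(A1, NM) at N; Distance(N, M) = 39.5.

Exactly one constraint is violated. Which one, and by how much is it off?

Distance(N, M) = 39.5 — off by 7.20.

K = (0.00, 0.00) ✓; K.y = 0.00, H.y = 0.00 ✓; |KH| = 49.40 ✓; ∠(UH, HK) = 90.00° ✓; |UH| = 11.90 ✓; bearing(U→N) − bearing(U→H) = 77.00° ✓; |UN| = 11.90 ✓; ∠(UN, NM) = 90.00° ✓; |NM| = 46.70 ✗.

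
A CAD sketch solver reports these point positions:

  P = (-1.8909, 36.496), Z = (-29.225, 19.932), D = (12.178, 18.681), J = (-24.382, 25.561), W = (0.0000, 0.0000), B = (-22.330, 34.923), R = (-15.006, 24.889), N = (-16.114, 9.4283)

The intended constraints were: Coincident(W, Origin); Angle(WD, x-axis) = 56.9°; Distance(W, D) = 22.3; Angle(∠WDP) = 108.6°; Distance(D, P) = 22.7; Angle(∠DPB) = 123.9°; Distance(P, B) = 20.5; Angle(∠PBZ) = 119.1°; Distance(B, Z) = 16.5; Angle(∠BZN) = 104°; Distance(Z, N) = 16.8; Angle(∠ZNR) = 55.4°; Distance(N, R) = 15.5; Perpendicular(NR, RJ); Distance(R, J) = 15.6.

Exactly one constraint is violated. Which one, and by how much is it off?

Distance(R, J) = 15.6 — off by 6.20.

W = (0.00, 0.00) ✓; WD at 56.90° ✓; |WD| = 22.30 ✓; ∠WDP = 108.6° ✓; |DP| = 22.70 ✓; ∠DPB = 123.9° ✓; |PB| = 20.50 ✓; ∠PBZ = 119.1° ✓; |BZ| = 16.50 ✓; ∠BZN = 104.0° ✓; |ZN| = 16.80 ✓; ∠ZNR = 55.40° ✓; |NR| = 15.50 ✓; ∠(NR, RJ) = 90.00° ✓; |RJ| = 9.400 ✗.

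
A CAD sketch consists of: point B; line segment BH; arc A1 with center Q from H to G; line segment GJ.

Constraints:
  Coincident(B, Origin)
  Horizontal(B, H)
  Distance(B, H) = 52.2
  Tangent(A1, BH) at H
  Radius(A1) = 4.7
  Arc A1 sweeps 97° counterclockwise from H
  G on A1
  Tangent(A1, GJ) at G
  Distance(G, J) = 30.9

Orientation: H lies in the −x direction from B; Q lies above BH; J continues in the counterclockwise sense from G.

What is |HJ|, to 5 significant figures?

35.954

B is at the origin; B and H share the same y with |BH| = 52.2 and H on the −x side, so H = (-52.200, 0.0000). Tangency of A1 to BH means the radius QH is perpendicular to BH, so Q = H + (0, 4.7) = (-52.200, 4.7000). On A1, H sits at bearing -90° from Q; a 97° counterclockwise sweep puts G at bearing 7°, so G = Q + 4.7·(cos 7°, sin 7°) = (-47.535, 5.2728). A1 meets GJ tangentially, so QG is at right angles to GJ, so GJ runs along (−sin 7°, cos 7°); with |GJ| = 30.9, J = (-51.301, 35.942). Then |HJ| = |J − H| = 35.954.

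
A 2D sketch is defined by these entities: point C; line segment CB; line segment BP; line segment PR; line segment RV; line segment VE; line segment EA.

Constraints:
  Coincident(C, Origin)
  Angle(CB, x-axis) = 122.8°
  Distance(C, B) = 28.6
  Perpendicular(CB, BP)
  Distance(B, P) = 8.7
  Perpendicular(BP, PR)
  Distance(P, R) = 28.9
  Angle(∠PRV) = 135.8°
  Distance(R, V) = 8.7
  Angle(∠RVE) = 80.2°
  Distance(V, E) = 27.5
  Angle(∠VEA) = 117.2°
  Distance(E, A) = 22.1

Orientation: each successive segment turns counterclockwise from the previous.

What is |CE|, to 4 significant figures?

20.73

C is at the origin; CB runs at 122.8° with length 28.6, so B = (-15.49, 24.04). CB ⟂ BP, so BP runs at -147.2°; with |BP| = 8.7, P = (-22.81, 19.33). BP ⟂ PR, so PR runs at -57.20°; with |PR| = 28.9, R = (-7.150, -4.965). ∠PRV = 135.8° gives RV at -13.00° from the x-axis; with |RV| = 8.7, V = (1.327, -6.922). ∠RVE = 80.2° gives VE at 86.80° from the x-axis; with |VE| = 27.5, E = (2.862, 20.54). Then |CE| = |E − C| = 20.73.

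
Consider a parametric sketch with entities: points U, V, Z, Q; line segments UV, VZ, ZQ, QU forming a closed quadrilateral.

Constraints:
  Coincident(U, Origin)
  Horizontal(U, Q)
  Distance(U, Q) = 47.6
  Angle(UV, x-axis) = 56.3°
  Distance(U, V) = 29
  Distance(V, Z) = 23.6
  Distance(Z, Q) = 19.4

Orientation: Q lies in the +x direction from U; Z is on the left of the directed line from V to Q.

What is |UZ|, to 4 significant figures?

42.32

Checks: |VZ| = 23.60 ✓; |ZQ| = 19.40 ✓.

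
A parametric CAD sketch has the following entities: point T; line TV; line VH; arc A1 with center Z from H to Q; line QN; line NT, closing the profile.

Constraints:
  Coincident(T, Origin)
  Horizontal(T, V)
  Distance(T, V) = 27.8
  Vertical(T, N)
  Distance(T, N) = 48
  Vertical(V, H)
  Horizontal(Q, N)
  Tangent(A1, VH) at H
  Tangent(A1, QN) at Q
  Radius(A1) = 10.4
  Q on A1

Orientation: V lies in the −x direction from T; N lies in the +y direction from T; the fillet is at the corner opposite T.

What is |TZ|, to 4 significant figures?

41.43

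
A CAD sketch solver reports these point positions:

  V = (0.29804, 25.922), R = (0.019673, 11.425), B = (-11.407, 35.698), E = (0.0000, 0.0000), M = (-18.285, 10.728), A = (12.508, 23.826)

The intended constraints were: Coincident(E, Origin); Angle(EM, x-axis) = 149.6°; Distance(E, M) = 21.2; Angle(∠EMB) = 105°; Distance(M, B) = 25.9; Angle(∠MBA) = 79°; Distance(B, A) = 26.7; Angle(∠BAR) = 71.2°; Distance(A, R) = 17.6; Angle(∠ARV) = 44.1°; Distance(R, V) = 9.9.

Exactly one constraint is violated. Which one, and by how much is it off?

Distance(R, V) = 9.9 — off by 4.60.

E = (0.00, 0.00) ✓; EM at 149.6° ✓; |EM| = 21.20 ✓; ∠EMB = 105.0° ✓; |MB| = 25.90 ✓; ∠MBA = 79.00° ✓; |BA| = 26.70 ✓; ∠BAR = 71.20° ✓; |AR| = 17.60 ✓; ∠ARV = 44.10° ✓; |RV| = 14.50 ✗.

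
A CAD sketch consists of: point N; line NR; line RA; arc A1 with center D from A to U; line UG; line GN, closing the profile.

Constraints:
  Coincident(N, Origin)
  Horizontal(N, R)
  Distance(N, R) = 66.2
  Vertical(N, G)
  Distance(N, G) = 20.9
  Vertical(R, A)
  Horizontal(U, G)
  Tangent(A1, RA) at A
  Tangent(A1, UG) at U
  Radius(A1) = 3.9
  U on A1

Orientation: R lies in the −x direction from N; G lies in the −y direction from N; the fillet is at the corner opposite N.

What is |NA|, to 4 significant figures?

68.35

N is at the origin; N and R share the same y with |NR| = 66.2 and R on the −x side, so R = (-66.20, 0.000). NG is vertical with |NG| = 20.9 and G on the −y side, so G = (0.000, -20.90). The virtual corner opposite N is at (-66.20, -20.90). Tangency of A1 to RA means the radius DA is perpendicular to RA and tangency of A1 to UG means the radius DU is perpendicular to UG, with radius 3.9, so the center D sits 3.9 in from both sides at D = (-62.30, -17.00). That places the tangent points at A = (-66.20, -17.00) on RA and U = (-62.30, -20.90) on UG. Then |NA| = |A − N| = 68.35.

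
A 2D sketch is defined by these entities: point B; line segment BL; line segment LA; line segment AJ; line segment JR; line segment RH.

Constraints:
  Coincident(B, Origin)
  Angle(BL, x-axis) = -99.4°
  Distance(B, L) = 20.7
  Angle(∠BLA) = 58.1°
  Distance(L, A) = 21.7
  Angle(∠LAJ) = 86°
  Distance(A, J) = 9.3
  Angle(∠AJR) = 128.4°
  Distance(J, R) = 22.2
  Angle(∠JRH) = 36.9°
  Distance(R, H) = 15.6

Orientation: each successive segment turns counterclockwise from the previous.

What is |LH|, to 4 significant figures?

10.46

∠AJR = 128.4° gives JR at 168.1° from the x-axis; with |JR| = 22.2, R = (-9.205, 0.7828). ∠JRH = 36.9° gives RH at -48.80° from the x-axis; with |RH| = 15.6, H = (1.070, -10.95). Then |LH| = |H − L| = 10.46.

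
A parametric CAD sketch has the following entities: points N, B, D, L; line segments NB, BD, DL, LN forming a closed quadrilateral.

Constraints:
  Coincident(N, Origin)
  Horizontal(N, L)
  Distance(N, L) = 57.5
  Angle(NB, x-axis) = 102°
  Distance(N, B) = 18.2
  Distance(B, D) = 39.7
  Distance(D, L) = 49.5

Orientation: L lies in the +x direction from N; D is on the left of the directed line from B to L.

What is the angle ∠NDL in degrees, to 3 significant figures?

70.9°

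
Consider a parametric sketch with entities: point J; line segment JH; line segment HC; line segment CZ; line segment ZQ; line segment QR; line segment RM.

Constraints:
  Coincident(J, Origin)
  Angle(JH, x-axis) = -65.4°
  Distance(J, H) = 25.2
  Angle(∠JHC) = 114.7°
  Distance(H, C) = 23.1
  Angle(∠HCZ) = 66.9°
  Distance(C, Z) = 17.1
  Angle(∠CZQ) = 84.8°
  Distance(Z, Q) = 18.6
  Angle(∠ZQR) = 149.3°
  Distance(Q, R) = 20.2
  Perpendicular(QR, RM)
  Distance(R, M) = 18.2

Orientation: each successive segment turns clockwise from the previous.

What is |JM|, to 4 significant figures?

45.48

∠ZQR = 149.3° gives QR at -9.700° from the x-axis; with |QR| = 20.2, R = (25.15, -21.82). QR ⟂ RM, so RM runs at -99.70°; with |RM| = 18.2, M = (22.09, -39.76). Then |JM| = |M − J| = 45.48.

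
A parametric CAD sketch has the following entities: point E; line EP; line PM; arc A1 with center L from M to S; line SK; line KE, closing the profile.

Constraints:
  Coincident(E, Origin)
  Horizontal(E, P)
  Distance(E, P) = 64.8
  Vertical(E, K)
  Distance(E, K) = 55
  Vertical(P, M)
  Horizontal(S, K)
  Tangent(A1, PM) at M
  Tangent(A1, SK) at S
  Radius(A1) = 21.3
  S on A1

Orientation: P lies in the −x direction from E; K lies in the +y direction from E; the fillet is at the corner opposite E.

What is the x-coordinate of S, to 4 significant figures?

-43.50

The virtual corner opposite E is at (-64.80, 55.00). The tangent condition forces LM to be normal to PM and tangency of A1 to SK means the radius LS is perpendicular to SK, with radius 21.3, so the center L sits 21.3 in from both sides at L = (-43.50, 33.70). That places the tangent points at M = (-64.80, 33.70) on PM and S = (-43.50, 55.00) on SK. So S.x = -43.50.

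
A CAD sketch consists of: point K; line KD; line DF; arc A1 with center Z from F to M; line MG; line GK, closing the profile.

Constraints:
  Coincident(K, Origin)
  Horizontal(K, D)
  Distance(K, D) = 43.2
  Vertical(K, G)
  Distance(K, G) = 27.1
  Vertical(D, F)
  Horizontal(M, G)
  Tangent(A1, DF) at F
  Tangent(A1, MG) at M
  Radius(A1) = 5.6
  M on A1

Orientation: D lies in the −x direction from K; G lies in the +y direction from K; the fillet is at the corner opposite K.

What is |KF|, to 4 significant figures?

48.25

K is at the origin; KD is horizontal with |KD| = 43.2 and D on the −x side, so D = (-43.20, 0.000). KG is vertical with |KG| = 27.1 and G on the +y side, so G = (0.000, 27.10). The virtual corner opposite K is at (-43.20, 27.10). Tangency of A1 to DF means the radius ZF is perpendicular to DF and the tangent condition forces ZM to be normal to MG, with radius 5.6, so the center Z sits 5.6 in from both sides at Z = (-37.60, 21.50). That places the tangent points at F = (-43.20, 21.50) on DF and M = (-37.60, 27.10) on MG. Then |KF| = |F − K| = 48.25.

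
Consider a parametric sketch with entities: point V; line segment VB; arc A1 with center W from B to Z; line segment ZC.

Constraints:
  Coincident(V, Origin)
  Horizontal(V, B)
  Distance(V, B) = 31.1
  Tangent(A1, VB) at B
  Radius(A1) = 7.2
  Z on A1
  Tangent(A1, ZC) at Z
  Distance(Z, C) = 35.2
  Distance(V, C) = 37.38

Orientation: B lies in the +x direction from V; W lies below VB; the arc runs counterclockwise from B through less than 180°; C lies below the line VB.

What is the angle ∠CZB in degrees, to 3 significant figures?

147°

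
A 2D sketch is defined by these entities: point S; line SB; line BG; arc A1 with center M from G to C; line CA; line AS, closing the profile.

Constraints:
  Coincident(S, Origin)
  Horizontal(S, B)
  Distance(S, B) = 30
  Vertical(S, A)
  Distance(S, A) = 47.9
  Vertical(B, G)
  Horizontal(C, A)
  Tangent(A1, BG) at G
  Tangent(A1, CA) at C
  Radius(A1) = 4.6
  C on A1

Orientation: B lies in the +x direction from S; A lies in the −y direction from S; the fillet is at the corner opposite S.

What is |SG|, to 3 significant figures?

52.7

S is at the origin; SB is horizontal with |SB| = 30.0 and B on the +x side, so B = (30.0, 0.00). S and A share the same x with |SA| = 47.9 and A on the −y side, so A = (0.00, -47.9). The virtual corner opposite S is at (30.0, -47.9). Since A1 is tangent to BG there, MG ⟂ BG and since A1 is tangent to CA there, MC ⟂ CA, with radius 4.6, so the center M sits 4.6 in from both sides at M = (25.4, -43.3). That places the tangent points at G = (30.0, -43.3) on BG and C = (25.4, -47.9) on CA. Then |SG| = |G − S| = 52.7.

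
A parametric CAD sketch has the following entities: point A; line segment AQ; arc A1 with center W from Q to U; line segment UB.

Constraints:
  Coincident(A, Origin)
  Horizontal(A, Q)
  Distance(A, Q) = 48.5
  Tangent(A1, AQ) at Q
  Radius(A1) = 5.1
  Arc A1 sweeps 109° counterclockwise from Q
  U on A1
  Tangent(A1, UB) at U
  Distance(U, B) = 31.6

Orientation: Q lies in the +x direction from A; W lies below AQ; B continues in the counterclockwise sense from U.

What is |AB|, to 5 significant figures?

65.228

A is at the origin; AQ is horizontal with |AQ| = 48.5 and Q on the +x side, so Q = (48.500, 0.0000). Since A1 is tangent to AQ there, WQ ⟂ AQ, so W = Q + (0, -5.1) = (48.500, -5.1000). On A1, Q sits at bearing 90° from W; a 109° counterclockwise sweep puts U at bearing 199°, so U = W + 5.1·(cos 199°, sin 199°) = (43.678, -6.7604). The tangent condition forces WU to be normal to UB, so UB runs along (−sin 199°, cos 199°); with |UB| = 31.6, B = (53.966, -36.639). Then |AB| = |B − A| = 65.228.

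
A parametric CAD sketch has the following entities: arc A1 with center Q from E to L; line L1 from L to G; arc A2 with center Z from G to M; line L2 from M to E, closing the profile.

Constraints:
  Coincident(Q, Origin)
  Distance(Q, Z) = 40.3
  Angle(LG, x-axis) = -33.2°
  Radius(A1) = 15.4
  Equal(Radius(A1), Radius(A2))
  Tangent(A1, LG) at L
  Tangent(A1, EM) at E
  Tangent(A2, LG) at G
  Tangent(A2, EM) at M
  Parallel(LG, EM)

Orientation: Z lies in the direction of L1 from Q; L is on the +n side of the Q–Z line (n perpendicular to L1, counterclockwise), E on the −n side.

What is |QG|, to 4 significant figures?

43.14

The slot axis is L1's direction at -33.2°, so u = (cos -33.2°, sin -33.2°) = (0.8368, -0.5476) and n = (−sin -33.2°, cos -33.2°) = (0.5476, 0.8368). Q is at the origin and Z lies 40.3 along u from Q, so Z = 40.3·u = (33.72, -22.07). Tangency of A1 to both parallel lines with radius 15.4 puts L and E at Q ± 15.4·n: L = (8.432, 12.89), E = (-8.432, -12.89). Equal radii place G and M the same way about Z: G = Z + 15.4·n = (42.15, -9.181), M = Z − 15.4·n = (25.29, -34.95). Then |QG| = |G − Q| = 43.14.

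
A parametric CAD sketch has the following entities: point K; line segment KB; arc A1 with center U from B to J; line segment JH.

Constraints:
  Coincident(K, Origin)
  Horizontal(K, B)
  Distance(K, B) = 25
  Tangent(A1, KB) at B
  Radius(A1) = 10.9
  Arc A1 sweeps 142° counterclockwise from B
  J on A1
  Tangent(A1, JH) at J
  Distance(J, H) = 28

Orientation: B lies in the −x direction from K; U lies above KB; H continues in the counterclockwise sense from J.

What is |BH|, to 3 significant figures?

39.8

On A1, B sits at bearing -90° from U; a 142° counterclockwise sweep puts J at bearing 52°, so J = U + 10.9·(cos 52°, sin 52°) = (-18.3, 19.5). Tangency of A1 to JH means the radius UJ is perpendicular to JH, so JH runs along (−sin 52°, cos 52°); with |JH| = 28.0, H = (-40.4, 36.7). Then |BH| = |H − B| = 39.8.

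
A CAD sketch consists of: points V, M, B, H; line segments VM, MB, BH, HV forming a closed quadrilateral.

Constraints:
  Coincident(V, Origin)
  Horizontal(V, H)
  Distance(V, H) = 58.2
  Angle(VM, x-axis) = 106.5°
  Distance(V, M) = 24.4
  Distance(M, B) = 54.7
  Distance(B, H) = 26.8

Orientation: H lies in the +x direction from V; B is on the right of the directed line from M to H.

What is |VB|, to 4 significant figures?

36.60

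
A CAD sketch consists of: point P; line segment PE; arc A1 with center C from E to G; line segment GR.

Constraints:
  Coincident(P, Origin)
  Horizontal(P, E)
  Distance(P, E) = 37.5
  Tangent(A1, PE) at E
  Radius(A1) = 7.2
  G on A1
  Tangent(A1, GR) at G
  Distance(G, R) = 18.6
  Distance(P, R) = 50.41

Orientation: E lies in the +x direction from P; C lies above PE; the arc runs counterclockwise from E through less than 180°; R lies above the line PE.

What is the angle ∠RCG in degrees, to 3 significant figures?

68.8°

P is at the origin; PE is horizontal with |PE| = 37.5 and E on the +x side, so E = (37.5, 0.00). The tangent condition forces CE to be normal to PE, so C = E + (0, 7.2) = (37.5, 7.20). Since CG ⟂ GR (tangency), |CR| = √(7.2² + 18.6²) = 19.9 regardless of where G sits on A1. So R lies on both circle(P, 50.41) and circle(C, 19.9); the above-PE intersection is R = (43.0, 26.4). G is the foot of the tangent from R: G = (44.7, 7.86).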